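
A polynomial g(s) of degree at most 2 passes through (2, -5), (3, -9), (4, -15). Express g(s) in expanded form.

g(s) = -s^2 + s - 3

Using the Lagrange interpolation formula with nodes 2, 3, 4:
  L_0(s) = (s - 3)(s - 4) / 2
  L_1(s) = (s - 2)(s - 4) / -1
  L_2(s) = (s - 2)(s - 3) / 2
Then g(s) = -5·L_0(s) - 9·L_1(s) - 15·L_2(s).
Expanding and collecting terms gives g(s) = -s² + s - 3.
Check: g(3) = -9. ✓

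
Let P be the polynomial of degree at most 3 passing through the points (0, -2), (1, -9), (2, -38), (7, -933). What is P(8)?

-1346

Using the Lagrange interpolation formula with nodes 0, 1, 2, 7:
  L_0(u) = (u - 1)(u - 2)(u - 7) / -14
  L_1(u) = u(u - 2)(u - 7) / 6
  L_2(u) = u(u - 1)(u - 7) / -10
  L_3(u) = u(u - 1)(u - 2) / 210
Then P(u) = -2·L_0(u) - 9·L_1(u) - 38·L_2(u) - 933·L_3(u).
Expanding and collecting terms gives P(u) = -2u^3 - 5u^2 - 2.
Evaluating at u = 8: P(8) = -1346.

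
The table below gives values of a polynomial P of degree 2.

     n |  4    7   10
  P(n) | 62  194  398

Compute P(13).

674

Forward differences of the values at n = 4, 7, 10:
  P  : 62  194  398
  Δ  : 132  204
  Δ^2: 72
The second differences are constant, confirming degree 2.
Interpolating (Newton forward form) and evaluating at n = 13 gives P(13) = 674.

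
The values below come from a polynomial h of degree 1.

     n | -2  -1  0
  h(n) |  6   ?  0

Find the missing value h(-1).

3

The 2 known points determine the degree-1 polynomial uniquely.
Write h(n) = an + b. Substituting each data point gives a linear system:
  -2a + b = 6
  b = 0
Solving the system yields a = -3, b = 0.
So h(n) = -3n.
Then h(-1) = 3.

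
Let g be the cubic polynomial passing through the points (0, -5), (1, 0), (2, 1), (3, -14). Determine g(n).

Write g(n) = an^3 + bn^2 + cn + d. Substituting each data point gives a linear system:
  d = -5
  a + b + c + d = 0
  8a + 4b + 2c + d = 1
  27a + 9b + 3c + d = -14
Solving the system yields a = -2, b = 4, c = 3, d = -5.
So g(n) = -2n^3 + 4n^2 + 3n - 5.
Check: g(2) = 1. ✓

g(n) = -2n^3 + 4n^2 + 3n - 5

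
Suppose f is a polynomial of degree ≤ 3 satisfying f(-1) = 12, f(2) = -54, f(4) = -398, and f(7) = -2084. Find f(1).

-8

Using the Lagrange interpolation formula with nodes -1, 2, 4, 7:
  L_0(x) = (x - 2)(x - 4)(x - 7) / -120
  L_1(x) = (x + 1)(x - 4)(x - 7) / 30
  L_2(x) = (x + 1)(x - 2)(x - 7) / -30
  L_3(x) = (x + 1)(x - 2)(x - 4) / 120
Then f(x) = 12·L_0(x) - 54·L_1(x) - 398·L_2(x) - 2084·L_3(x).
Expanding and collecting terms gives f(x) = -6x^3 - 4x + 2.
Evaluating at x = 1: f(1) = -8.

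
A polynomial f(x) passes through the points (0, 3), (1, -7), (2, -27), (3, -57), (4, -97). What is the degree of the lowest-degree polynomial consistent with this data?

Forward differences of the values at x = 0, 1, 2, 3, 4:
  f  : 3  -7  -27  -57  -97
  Δ  : -10  -20  -30  -40
  Δ^2: -10  -10  -10
  Δ^3: 0  0
  Δ^4: 0
The second differences are constant (-10) and nonzero, while all higher differences vanish, so the minimal degree is 2.

2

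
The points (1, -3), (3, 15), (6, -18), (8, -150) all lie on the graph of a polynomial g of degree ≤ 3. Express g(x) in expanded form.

g(x) = -x^3 + 6x^2 - 2x - 6

Write g(x) = ax^3 + bx^2 + cx + d. Substituting each data point gives a linear system:
  a + b + c + d = -3
  27a + 9b + 3c + d = 15
  216a + 36b + 6c + d = -18
  512a + 64b + 8c + d = -150
Solving the system yields a = -1, b = 6, c = -2, d = -6.
So g(x) = -x^3 + 6x^2 - 2x - 6.
Check: g(1) = -3. ✓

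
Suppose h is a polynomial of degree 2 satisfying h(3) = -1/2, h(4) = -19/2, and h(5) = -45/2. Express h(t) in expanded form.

h(t) = -2t^2 + 5t + 5/2

Using the Lagrange interpolation formula with nodes 3, 4, 5:
  L_0(t) = (t - 4)(t - 5) / 2
  L_1(t) = (t - 3)(t - 5) / -1
  L_2(t) = (t - 3)(t - 4) / 2
Then h(t) = -1/2·L_0(t) - 19/2·L_1(t) - 45/2·L_2(t).
Expanding and collecting terms gives h(t) = -2t^2 + 5t + 5/2.
Check: h(3) = -1/2. ✓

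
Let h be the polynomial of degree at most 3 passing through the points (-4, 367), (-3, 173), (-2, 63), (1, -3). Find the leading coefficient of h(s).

Write h(s) = as^3 + bs^2 + cs + d. Substituting each data point gives a linear system:
  -64a + 16b - 4c + d = 367
  -27a + 9b - 3c + d = 173
  -8a + 4b - 2c + d = 63
  a + b + c + d = -3
Solving the system yields a = -4, b = 6, c = -4, d = -1.
So h(s) = -4s^3 + 6s^2 - 4s - 1.
The leading coefficient is -4.

-4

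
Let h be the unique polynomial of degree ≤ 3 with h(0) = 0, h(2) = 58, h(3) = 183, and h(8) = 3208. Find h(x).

Write h(x) = ax^3 + bx^2 + cx + d. Substituting each data point gives a linear system:
  d = 0
  8a + 4b + 2c + d = 58
  27a + 9b + 3c + d = 183
  512a + 64b + 8c + d = 3208
Solving the system yields a = 6, b = 2, c = 1, d = 0.
So h(x) = 6x^3 + 2x^2 + x.
Check: h(0) = 0. ✓

h(x) = 6x^3 + 2x^2 + x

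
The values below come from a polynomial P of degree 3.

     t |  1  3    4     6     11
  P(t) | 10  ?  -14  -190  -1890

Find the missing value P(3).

The 4 known points determine the degree-3 polynomial uniquely.
Write P(t) = at^3 + bt^2 + ct + d. Substituting each data point gives a linear system:
  a + b + c + d = 10
  64a + 16b + 4c + d = -14
  216a + 36b + 6c + d = -190
  1331a + 121b + 11c + d = -1890
Solving the system yields a = -2, b = 6, c = 4, d = 2.
So P(t) = -2t³ + 6t² + 4t + 2.
Then P(3) = 14.

14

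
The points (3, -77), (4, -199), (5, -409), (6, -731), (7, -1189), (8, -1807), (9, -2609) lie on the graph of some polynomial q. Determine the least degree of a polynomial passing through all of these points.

3

Forward differences of the values at t = 3, 4, 5, 6, 7, 8, 9:
  q  : -77  -199  -409  -731  -1189  -1807  -2609
  Δ  : -122  -210  -322  -458  -618  -802
  Δ^2: -88  -112  -136  -160  -184
  Δ^3: -24  -24  -24  -24
  Δ^4: 0  0  0
  Δ^5: 0  0
  Δ^6: 0
The third differences are constant (-24) and nonzero, while all higher differences vanish, so the minimal degree is 3.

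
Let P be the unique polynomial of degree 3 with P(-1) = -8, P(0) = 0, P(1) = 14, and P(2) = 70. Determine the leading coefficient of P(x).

Write P(x) = ax^3 + bx^2 + cx + d. Substituting each data point gives a linear system:
  -a + b - c + d = -8
  d = 0
  a + b + c + d = 14
  8a + 4b + 2c + d = 70
Solving the system yields a = 6, b = 3, c = 5, d = 0.
So P(x) = 6x^3 + 3x^2 + 5x.
The leading coefficient is 6.

6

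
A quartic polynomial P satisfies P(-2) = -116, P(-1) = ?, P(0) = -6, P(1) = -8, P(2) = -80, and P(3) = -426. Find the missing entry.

On equispaced nodes a degree-4 polynomial has vanishing fifth forward difference, so
  - P(-2) + 5·P(-1) - 10·P(0) + 10·P(1) - 5·P(2) + P(3) = 0.
Substituting the known values and solving for P(-1):
  5·P(-1) = -70
  P(-1) = -14.

-14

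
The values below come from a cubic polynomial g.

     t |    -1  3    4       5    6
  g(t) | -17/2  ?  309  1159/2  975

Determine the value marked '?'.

279/2

The 4 known points determine the degree-3 polynomial uniquely.
Write g(t) = at^3 + bt^2 + ct + d. Substituting each data point gives a linear system:
  -a + b - c + d = -17/2
  64a + 16b + 4c + d = 309
  125a + 25b + 5c + d = 1159/2
  216a + 36b + 6c + d = 975
Solving the system yields a = 4, b = 5/2, c = 4, d = -3.
So g(t) = 4t^3 + (5/2)t^2 + 4t - 3.
Then g(3) = 279/2.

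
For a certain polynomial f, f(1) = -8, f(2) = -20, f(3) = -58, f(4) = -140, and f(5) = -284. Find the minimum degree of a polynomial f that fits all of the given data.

3

Forward differences of the values at t = 1, 2, 3, 4, 5:
  f  : -8  -20  -58  -140  -284
  Δ  : -12  -38  -82  -144
  Δ^2: -26  -44  -62
  Δ^3: -18  -18
  Δ^4: 0
The third differences are constant (-18) and nonzero, while all higher differences vanish, so the minimal degree is 3.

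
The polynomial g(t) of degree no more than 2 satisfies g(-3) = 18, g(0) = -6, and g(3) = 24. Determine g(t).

g(t) = 3t^2 + t - 6

Write g(t) = at^2 + bt + c. Substituting each data point gives a linear system:
  9a - 3b + c = 18
  c = -6
  9a + 3b + c = 24
Solving the system yields a = 3, b = 1, c = -6.
So g(t) = 3t^2 + t - 6.
Check: g(-3) = 18. ✓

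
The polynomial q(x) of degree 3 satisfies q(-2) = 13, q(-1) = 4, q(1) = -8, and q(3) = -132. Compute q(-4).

127

Using the Lagrange interpolation formula with nodes -2, -1, 1, 3:
  L_0(x) = (x + 1)(x - 1)(x - 3) / -15
  L_1(x) = (x + 2)(x - 1)(x - 3) / 8
  L_2(x) = (x + 2)(x + 1)(x - 3) / -12
  L_3(x) = (x + 2)(x + 1)(x - 1) / 40
Then q(x) = 13·L_0(x) + 4·L_1(x) - 8·L_2(x) - 132·L_3(x).
Expanding and collecting terms gives q(x) = -3x^3 - 5x^2 - 3x + 3.
Evaluating at x = -4: q(-4) = 127.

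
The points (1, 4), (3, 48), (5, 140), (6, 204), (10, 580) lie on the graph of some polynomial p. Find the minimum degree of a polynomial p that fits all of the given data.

2

Divided differences on the nodes 1, 3, 5, 6, 10:
  order 0: 4  48  140  204  580
  order 1: 22  46  64  94
  order 2: 6  6  6
  order 3: 0  0
  order 4: 0
The order-2 divided differences are all 6 (nonzero) and every higher order vanishes, so the data lies on a polynomial of degree exactly 2.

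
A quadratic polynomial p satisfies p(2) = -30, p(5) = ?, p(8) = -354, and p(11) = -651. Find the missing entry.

-147

On equispaced nodes a degree-2 polynomial has vanishing third forward difference, so
  - p(2) + 3·p(5) - 3·p(8) + p(11) = 0.
Substituting the known values and solving for p(5):
  3·p(5) = -441
  p(5) = -147.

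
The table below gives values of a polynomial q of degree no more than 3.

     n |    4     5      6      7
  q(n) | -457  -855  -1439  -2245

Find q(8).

Forward differences of the values at n = 4, 5, 6, 7:
  q  : -457  -855  -1439  -2245
  Δ  : -398  -584  -806
  Δ^2: -186  -222
  Δ^3: -36
The third differences are constant, confirming degree 3.
Interpolating (Newton forward form) and evaluating at n = 8 gives q(8) = -3309.

-3309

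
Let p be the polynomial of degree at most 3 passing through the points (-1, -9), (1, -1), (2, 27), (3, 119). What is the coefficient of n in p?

Write p(n) = an^3 + bn^2 + cn + d. Substituting each data point gives a linear system:
  -a + b - c + d = -9
  a + b + c + d = -1
  8a + 4b + 2c + d = 27
  27a + 9b + 3c + d = 119
Solving the system yields a = 6, b = -4, c = -2, d = -1.
So p(n) = 6n^3 - 4n^2 - 2n - 1.
The coefficient of n is -2.

-2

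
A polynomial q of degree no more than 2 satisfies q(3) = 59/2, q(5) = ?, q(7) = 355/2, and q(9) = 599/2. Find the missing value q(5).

175/2

The 3 known points determine the degree-2 polynomial uniquely.
Write q(t) = at^2 + bt + c. Substituting each data point gives a linear system:
  9a + 3b + c = 59/2
  49a + 7b + c = 355/2
  81a + 9b + c = 599/2
Solving the system yields a = 4, b = -3, c = 5/2.
So q(t) = 4t² - 3t + 5/2.
Then q(5) = 175/2.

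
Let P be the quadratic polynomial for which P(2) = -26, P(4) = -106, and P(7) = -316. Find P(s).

Write P(s) = as^2 + bs + c. Substituting each data point gives a linear system:
  4a + 2b + c = -26
  16a + 4b + c = -106
  49a + 7b + c = -316
Solving the system yields a = -6, b = -4, c = 6.
So P(s) = -6s^2 - 4s + 6.
Check: P(2) = -26. ✓

P(s) = -6s^2 - 4s + 6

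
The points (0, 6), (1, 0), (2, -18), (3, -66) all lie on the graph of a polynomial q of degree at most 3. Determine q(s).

q(s) = -3s^3 + 3s^2 - 6s + 6

Using the Lagrange interpolation formula with nodes 0, 1, 2, 3:
  L_0(s) = (s - 1)(s - 2)(s - 3) / -6
  L_1(s) = s(s - 2)(s - 3) / 2
  L_2(s) = s(s - 1)(s - 3) / -2
  L_3(s) = s(s - 1)(s - 2) / 6
Then q(s) = 6·L_0(s) + 0·L_1(s) - 18·L_2(s) - 66·L_3(s).
Expanding and collecting terms gives q(s) = -3s³ + 3s² - 6s + 6.
Check: q(0) = 6. ✓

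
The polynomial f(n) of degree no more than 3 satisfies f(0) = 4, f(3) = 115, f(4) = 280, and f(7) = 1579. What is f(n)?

f(n) = 5n^3 - 3n^2 + n + 4

Write f(n) = an^3 + bn^2 + cn + d. Substituting each data point gives a linear system:
  d = 4
  27a + 9b + 3c + d = 115
  64a + 16b + 4c + d = 280
  343a + 49b + 7c + d = 1579
Solving the system yields a = 5, b = -3, c = 1, d = 4.
So f(n) = 5n³ - 3n² + n + 4.
Check: f(4) = 280. ✓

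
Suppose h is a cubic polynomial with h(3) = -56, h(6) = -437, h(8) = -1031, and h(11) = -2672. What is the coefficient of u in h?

Write h(u) = au^3 + bu^2 + cu + d. Substituting each data point gives a linear system:
  27a + 9b + 3c + d = -56
  216a + 36b + 6c + d = -437
  512a + 64b + 8c + d = -1031
  1331a + 121b + 11c + d = -2672
Solving the system yields a = -2, b = 0, c = -1, d = 1.
So h(u) = -2u^3 - u + 1.
The coefficient of u is -1.

-1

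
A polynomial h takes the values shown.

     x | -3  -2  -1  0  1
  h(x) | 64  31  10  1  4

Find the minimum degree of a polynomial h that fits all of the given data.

2

Forward differences of the values at x = -3, -2, -1, 0, 1:
  h  : 64  31  10  1  4
  Δ  : -33  -21  -9  3
  Δ^2: 12  12  12
  Δ^3: 0  0
  Δ^4: 0
The second differences are constant (12) and nonzero, while all higher differences vanish, so the minimal degree is 2.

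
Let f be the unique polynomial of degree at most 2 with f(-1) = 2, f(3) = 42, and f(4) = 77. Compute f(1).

Write f(s) = as^2 + bs + c. Substituting each data point gives a linear system:
  a - b + c = 2
  9a + 3b + c = 42
  16a + 4b + c = 77
Solving the system yields a = 5, b = 0, c = -3.
So f(s) = 5s^2 - 3.
Then f(1) = 2.

2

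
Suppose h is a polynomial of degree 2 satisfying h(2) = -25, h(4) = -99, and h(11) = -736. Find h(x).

Write h(x) = ax^2 + bx + c. Substituting each data point gives a linear system:
  4a + 2b + c = -25
  16a + 4b + c = -99
  121a + 11b + c = -736
Solving the system yields a = -6, b = -1, c = 1.
So h(x) = -6x^2 - x + 1.
Check: h(2) = -25. ✓

h(x) = -6x^2 - x + 1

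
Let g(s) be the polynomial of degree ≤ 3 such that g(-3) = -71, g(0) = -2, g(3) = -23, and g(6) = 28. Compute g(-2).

-28

Using the Lagrange interpolation formula with nodes -3, 0, 3, 6:
  L_0(s) = s(s - 3)(s - 6) / -162
  L_1(s) = (s + 3)(s - 3)(s - 6) / 54
  L_2(s) = (s + 3)s(s - 6) / -54
  L_3(s) = (s + 3)s(s - 3) / 162
Then g(s) = -71·L_0(s) - 2·L_1(s) - 23·L_2(s) + 28·L_3(s).
Expanding and collecting terms gives g(s) = s^3 - 5s^2 - s - 2.
Evaluating at s = -2: g(-2) = -28.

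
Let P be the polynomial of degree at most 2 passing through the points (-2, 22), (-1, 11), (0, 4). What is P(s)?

P(s) = 2s^2 - 5s + 4

Using the Lagrange interpolation formula with nodes -2, -1, 0:
  L_0(s) = (s + 1)s / 2
  L_1(s) = (s + 2)s / -1
  L_2(s) = (s + 2)(s + 1) / 2
Then P(s) = 22·L_0(s) + 11·L_1(s) + 4·L_2(s).
Expanding and collecting terms gives P(s) = 2s² - 5s + 4.
Check: P(-1) = 11. ✓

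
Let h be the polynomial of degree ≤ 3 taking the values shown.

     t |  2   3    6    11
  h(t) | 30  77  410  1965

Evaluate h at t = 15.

4541

Write h(t) = at^3 + bt^2 + ct + d. Substituting each data point gives a linear system:
  8a + 4b + 2c + d = 30
  27a + 9b + 3c + d = 77
  216a + 36b + 6c + d = 410
  1331a + 121b + 11c + d = 1965
Solving the system yields a = 1, b = 5, c = 3, d = -4.
So h(t) = t^3 + 5t^2 + 3t - 4.
Then h(15) = 4541.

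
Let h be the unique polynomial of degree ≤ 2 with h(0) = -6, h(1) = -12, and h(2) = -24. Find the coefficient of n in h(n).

-3

Write h(n) = an^2 + bn + c. Substituting each data point gives a linear system:
  c = -6
  a + b + c = -12
  4a + 2b + c = -24
Solving the system yields a = -3, b = -3, c = -6.
So h(n) = -3n² - 3n - 6.
The coefficient of n is -3.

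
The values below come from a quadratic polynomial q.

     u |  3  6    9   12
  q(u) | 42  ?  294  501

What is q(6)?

141

On equispaced nodes a degree-2 polynomial has vanishing third forward difference, so
  - q(3) + 3·q(6) - 3·q(9) + q(12) = 0.
Substituting the known values and solving for q(6):
  3·q(6) = 423
  q(6) = 141.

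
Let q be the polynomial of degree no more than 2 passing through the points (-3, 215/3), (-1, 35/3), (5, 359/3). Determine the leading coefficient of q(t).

6

Write q(t) = at^2 + bt + c. Substituting each data point gives a linear system:
  9a - 3b + c = 215/3
  a - b + c = 35/3
  25a + 5b + c = 359/3
Solving the system yields a = 6, b = -6, c = -1/3.
So q(t) = 6t^2 - 6t - 1/3.
The leading coefficient is 6.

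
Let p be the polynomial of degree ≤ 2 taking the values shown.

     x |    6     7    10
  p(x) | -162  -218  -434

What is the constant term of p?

Write p(x) = ax^2 + bx + c. Substituting each data point gives a linear system:
  36a + 6b + c = -162
  49a + 7b + c = -218
  100a + 10b + c = -434
Solving the system yields a = -4, b = -4, c = 6.
So p(x) = -4x^2 - 4x + 6.
The constant term is 6.

6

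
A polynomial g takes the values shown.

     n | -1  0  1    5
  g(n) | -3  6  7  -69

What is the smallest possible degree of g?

2

Divided differences on the nodes -1, 0, 1, 5:
  order 0: -3  6  7  -69
  order 1: 9  1  -19
  order 2: -4  -4
  order 3: 0
The order-2 divided differences are all -4 (nonzero) and every higher order vanishes, so the data lies on a polynomial of degree exactly 2.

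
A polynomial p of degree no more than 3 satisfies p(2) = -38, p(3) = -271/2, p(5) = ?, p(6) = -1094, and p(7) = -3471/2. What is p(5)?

The 4 known points determine the degree-3 polynomial uniquely.
Write p(t) = at^3 + bt^2 + ct + d. Substituting each data point gives a linear system:
  8a + 4b + 2c + d = -38
  27a + 9b + 3c + d = -271/2
  216a + 36b + 6c + d = -1094
  343a + 49b + 7c + d = -3471/2
Solving the system yields a = -5, b = -1/2, c = 0, d = 4.
So p(t) = -5t³ - (1/2)t² + 4.
Then p(5) = -1267/2.

-1267/2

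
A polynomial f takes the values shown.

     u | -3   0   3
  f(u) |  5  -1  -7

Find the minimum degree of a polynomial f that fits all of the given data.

Forward differences of the values at u = -3, 0, 3:
  f  : 5  -1  -7
  Δ  : -6  -6
  Δ^2: 0
The first differences are constant (-6) and nonzero, while all higher differences vanish, so the minimal degree is 1.

1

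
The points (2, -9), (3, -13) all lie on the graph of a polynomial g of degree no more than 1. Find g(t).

g(t) = -4t - 1

Write g(t) = at + b. Substituting each data point gives a linear system:
  2a + b = -9
  3a + b = -13
Solving the system yields a = -4, b = -1.
So g(t) = -4t - 1.
Check: g(3) = -13. ✓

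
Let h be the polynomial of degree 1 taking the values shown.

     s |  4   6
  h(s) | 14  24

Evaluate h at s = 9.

Using the Lagrange interpolation formula with nodes 4, 6:
  L_0(s) = (s - 6) / -2
  L_1(s) = (s - 4) / 2
Then h(s) = 14·L_0(s) + 24·L_1(s).
Expanding and collecting terms gives h(s) = 5s - 6.
Evaluating at s = 9: h(9) = 39.

39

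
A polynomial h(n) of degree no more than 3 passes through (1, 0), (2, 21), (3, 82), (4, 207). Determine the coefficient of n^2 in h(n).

-4

Write h(n) = an^3 + bn^2 + cn + d. Substituting each data point gives a linear system:
  a + b + c + d = 0
  8a + 4b + 2c + d = 21
  27a + 9b + 3c + d = 82
  64a + 16b + 4c + d = 207
Solving the system yields a = 4, b = -4, c = 5, d = -5.
So h(n) = 4n^3 - 4n^2 + 5n - 5.
The coefficient of n^2 is -4.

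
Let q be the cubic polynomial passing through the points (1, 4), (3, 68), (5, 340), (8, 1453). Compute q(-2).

Write q(n) = an^3 + bn^2 + cn + d. Substituting each data point gives a linear system:
  a + b + c + d = 4
  27a + 9b + 3c + d = 68
  125a + 25b + 5c + d = 340
  512a + 64b + 8c + d = 1453
Solving the system yields a = 3, b = -1, c = -3, d = 5.
So q(n) = 3n³ - n² - 3n + 5.
Then q(-2) = -17.

-17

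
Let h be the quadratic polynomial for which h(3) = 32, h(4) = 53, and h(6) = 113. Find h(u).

h(u) = 3u^2 + 5

Write h(u) = au^2 + bu + c. Substituting each data point gives a linear system:
  9a + 3b + c = 32
  16a + 4b + c = 53
  36a + 6b + c = 113
Solving the system yields a = 3, b = 0, c = 5.
So h(u) = 3u² + 5.
Check: h(3) = 32. ✓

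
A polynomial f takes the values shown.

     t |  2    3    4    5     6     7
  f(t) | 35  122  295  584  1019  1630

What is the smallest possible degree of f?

3

Forward differences of the values at t = 2, 3, 4, 5, 6, 7:
  f  : 35  122  295  584  1019  1630
  Δ  : 87  173  289  435  611
  Δ^2: 86  116  146  176
  Δ^3: 30  30  30
  Δ^4: 0  0
  Δ^5: 0
The third differences are constant (30) and nonzero, while all higher differences vanish, so the minimal degree is 3.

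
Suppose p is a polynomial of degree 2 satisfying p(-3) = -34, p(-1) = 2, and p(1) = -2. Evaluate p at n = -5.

-110

Forward differences of the values at n = -3, -1, 1:
  p  : -34  2  -2
  Δ  : 36  -4
  Δ^2: -40
The second differences are constant, confirming degree 2.
Interpolating (Newton forward form) and evaluating at n = -5 gives p(-5) = -110.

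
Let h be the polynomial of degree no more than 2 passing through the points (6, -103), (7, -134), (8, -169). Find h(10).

-251

Using the Lagrange interpolation formula with nodes 6, 7, 8:
  L_0(t) = (t - 7)(t - 8) / 2
  L_1(t) = (t - 6)(t - 8) / -1
  L_2(t) = (t - 6)(t - 7) / 2
Then h(t) = -103·L_0(t) - 134·L_1(t) - 169·L_2(t).
Expanding and collecting terms gives h(t) = -2t^2 - 5t - 1.
Evaluating at t = 10: h(10) = -251.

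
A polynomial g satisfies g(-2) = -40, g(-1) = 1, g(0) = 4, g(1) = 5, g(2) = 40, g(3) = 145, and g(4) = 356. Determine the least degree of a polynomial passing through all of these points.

Forward differences of the values at u = -2, -1, 0, 1, 2, 3, 4:
  g  : -40  1  4  5  40  145  356
  Δ  : 41  3  1  35  105  211
  Δ^2: -38  -2  34  70  106
  Δ^3: 36  36  36  36
  Δ^4: 0  0  0
  Δ^5: 0  0
  Δ^6: 0
The third differences are constant (36) and nonzero, while all higher differences vanish, so the minimal degree is 3.

3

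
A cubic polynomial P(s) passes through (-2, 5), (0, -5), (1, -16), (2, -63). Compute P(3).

-170

Using the Lagrange interpolation formula with nodes -2, 0, 1, 2:
  L_0(s) = s(s - 1)(s - 2) / -24
  L_1(s) = (s + 2)(s - 1)(s - 2) / 4
  L_2(s) = (s + 2)s(s - 2) / -3
  L_3(s) = (s + 2)s(s - 1) / 8
Then P(s) = 5·L_0(s) - 5·L_1(s) - 16·L_2(s) - 63·L_3(s).
Expanding and collecting terms gives P(s) = -4s^3 - 6s^2 - s - 5.
Evaluating at s = 3: P(3) = -170.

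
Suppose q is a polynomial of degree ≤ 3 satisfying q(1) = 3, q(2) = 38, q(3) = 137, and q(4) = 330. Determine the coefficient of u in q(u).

Write q(u) = au^3 + bu^2 + cu + d. Substituting each data point gives a linear system:
  a + b + c + d = 3
  8a + 4b + 2c + d = 38
  27a + 9b + 3c + d = 137
  64a + 16b + 4c + d = 330
Solving the system yields a = 5, b = 2, c = -6, d = 2.
So q(u) = 5u^3 + 2u^2 - 6u + 2.
The coefficient of u is -6.

-6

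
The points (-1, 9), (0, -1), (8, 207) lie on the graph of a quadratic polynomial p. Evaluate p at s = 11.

417

Write p(s) = as^2 + bs + c. Substituting each data point gives a linear system:
  a - b + c = 9
  c = -1
  64a + 8b + c = 207
Solving the system yields a = 4, b = -6, c = -1.
So p(s) = 4s² - 6s - 1.
Then p(11) = 417.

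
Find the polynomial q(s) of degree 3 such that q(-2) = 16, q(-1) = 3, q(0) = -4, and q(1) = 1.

Write q(s) = as^3 + bs^2 + cs + d. Substituting each data point gives a linear system:
  -8a + 4b - 2c + d = 16
  -a + b - c + d = 3
  d = -4
  a + b + c + d = 1
Solving the system yields a = 1, b = 6, c = -2, d = -4.
So q(s) = s^3 + 6s^2 - 2s - 4.
Check: q(-1) = 3. ✓

q(s) = s^3 + 6s^2 - 2s - 4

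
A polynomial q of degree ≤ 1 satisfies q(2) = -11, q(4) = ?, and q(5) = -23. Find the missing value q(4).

The 2 known points determine the degree-1 polynomial uniquely.
Write q(u) = au + b. Substituting each data point gives a linear system:
  2a + b = -11
  5a + b = -23
Solving the system yields a = -4, b = -3.
So q(u) = -4u - 3.
Then q(4) = -19.

-19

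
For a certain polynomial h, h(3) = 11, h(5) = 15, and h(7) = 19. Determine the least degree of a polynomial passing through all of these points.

Forward differences of the values at t = 3, 5, 7:
  h  : 11  15  19
  Δ  : 4  4
  Δ^2: 0
The first differences are constant (4) and nonzero, while all higher differences vanish, so the minimal degree is 1.

1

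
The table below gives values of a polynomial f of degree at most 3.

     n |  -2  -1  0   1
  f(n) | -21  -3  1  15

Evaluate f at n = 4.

357

Forward differences of the values at n = -2, -1, 0, 1:
  f  : -21  -3  1  15
  Δ  : 18  4  14
  Δ^2: -14  10
  Δ^3: 24
The third differences are constant, confirming degree 3.
Interpolating (Newton forward form) and evaluating at n = 4 gives f(4) = 357.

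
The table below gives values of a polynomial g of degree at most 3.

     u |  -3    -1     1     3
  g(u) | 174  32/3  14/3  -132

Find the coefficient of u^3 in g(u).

Write g(u) = au^3 + bu^2 + cu + d. Substituting each data point gives a linear system:
  -27a + 9b - 3c + d = 174
  -a + b - c + d = 32/3
  a + b + c + d = 14/3
  27a + 9b + 3c + d = -132
Solving the system yields a = -6, b = 5/3, c = 3, d = 6.
So g(u) = -6u^3 + (5/3)u^2 + 3u + 6.
The leading coefficient is -6.

-6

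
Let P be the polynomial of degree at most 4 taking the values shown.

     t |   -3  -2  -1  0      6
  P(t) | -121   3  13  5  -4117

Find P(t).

P(t) = -3t^4 - 2t^3 + 6t^2 - 3t + 5

Write P(t) = at^4 + bt^3 + ct^2 + dt + e. Substituting each data point gives a linear system:
  81a - 27b + 9c - 3d + e = -121
  16a - 8b + 4c - 2d + e = 3
  a - b + c - d + e = 13
  e = 5
  1296a + 216b + 36c + 6d + e = -4117
Solving the system yields a = -3, b = -2, c = 6, d = -3, e = 5.
So P(t) = -3t^4 - 2t^3 + 6t^2 - 3t + 5.
Check: P(-3) = -121. ✓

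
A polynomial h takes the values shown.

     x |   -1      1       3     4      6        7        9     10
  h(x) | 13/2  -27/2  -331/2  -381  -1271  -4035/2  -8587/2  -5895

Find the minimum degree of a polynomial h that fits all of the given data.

3

Divided differences on the nodes -1, 1, 3, 4, 6, 7, 9, 10:
  order 0: 13/2  -27/2  -331/2  -381  -1271  -4035/2  -8587/2  -5895
  order 1: -10  -76  -431/2  -445  -1493/2  -1138  -3203/2
  order 2: -33/2  -93/2  -153/2  -201/2  -261/2  -309/2
  order 3: -6  -6  -6  -6  -6
  order 4: 0  0  0  0
  order 5: 0  0  0
  order 6: 0  0
  order 7: 0
The order-3 divided differences are all -6 (nonzero) and every higher order vanishes, so the data lies on a polynomial of degree exactly 3.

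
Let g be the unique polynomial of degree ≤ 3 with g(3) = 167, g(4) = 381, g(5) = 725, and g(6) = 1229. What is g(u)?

Write g(u) = au^3 + bu^2 + cu + d. Substituting each data point gives a linear system:
  27a + 9b + 3c + d = 167
  64a + 16b + 4c + d = 381
  125a + 25b + 5c + d = 725
  216a + 36b + 6c + d = 1229
Solving the system yields a = 5, b = 5, c = -6, d = 5.
So g(u) = 5u^3 + 5u^2 - 6u + 5.
Check: g(4) = 381. ✓

g(u) = 5u^3 + 5u^2 - 6u + 5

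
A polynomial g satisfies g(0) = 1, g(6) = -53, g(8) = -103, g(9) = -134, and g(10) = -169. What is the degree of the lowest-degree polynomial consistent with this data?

2

Divided differences on the nodes 0, 6, 8, 9, 10:
  order 0: 1  -53  -103  -134  -169
  order 1: -9  -25  -31  -35
  order 2: -2  -2  -2
  order 3: 0  0
  order 4: 0
The order-2 divided differences are all -2 (nonzero) and every higher order vanishes, so the data lies on a polynomial of degree exactly 2.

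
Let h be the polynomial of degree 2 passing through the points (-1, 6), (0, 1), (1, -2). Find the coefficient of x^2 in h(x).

Write h(x) = ax^2 + bx + c. Substituting each data point gives a linear system:
  a - b + c = 6
  c = 1
  a + b + c = -2
Solving the system yields a = 1, b = -4, c = 1.
So h(x) = x^2 - 4x + 1.
The leading coefficient is 1.

1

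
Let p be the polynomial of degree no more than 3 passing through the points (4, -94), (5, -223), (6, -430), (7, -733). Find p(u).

p(u) = -3u^3 + 6u^2 + 2

Write p(u) = au^3 + bu^2 + cu + d. Substituting each data point gives a linear system:
  64a + 16b + 4c + d = -94
  125a + 25b + 5c + d = -223
  216a + 36b + 6c + d = -430
  343a + 49b + 7c + d = -733
Solving the system yields a = -3, b = 6, c = 0, d = 2.
So p(u) = -3u³ + 6u² + 2.
Check: p(6) = -430. ✓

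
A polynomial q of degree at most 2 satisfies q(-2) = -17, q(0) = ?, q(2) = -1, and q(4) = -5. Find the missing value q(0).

The 3 known points determine the degree-2 polynomial uniquely.
Write q(x) = ax^2 + bx + c. Substituting each data point gives a linear system:
  4a - 2b + c = -17
  4a + 2b + c = -1
  16a + 4b + c = -5
Solving the system yields a = -1, b = 4, c = -5.
So q(x) = -x^2 + 4x - 5.
Then q(0) = -5.

-5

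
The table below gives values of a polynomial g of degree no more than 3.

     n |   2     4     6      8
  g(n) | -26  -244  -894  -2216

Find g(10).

-4450

Using the Lagrange interpolation formula with nodes 2, 4, 6, 8:
  L_0(n) = (n - 4)(n - 6)(n - 8) / -48
  L_1(n) = (n - 2)(n - 6)(n - 8) / 16
  L_2(n) = (n - 2)(n - 4)(n - 8) / -16
  L_3(n) = (n - 2)(n - 4)(n - 6) / 48
Then g(n) = -26·L_0(n) - 244·L_1(n) - 894·L_2(n) - 2216·L_3(n).
Expanding and collecting terms gives g(n) = -5n^3 + 6n^2 - 5n.
Evaluating at n = 10: g(10) = -4450.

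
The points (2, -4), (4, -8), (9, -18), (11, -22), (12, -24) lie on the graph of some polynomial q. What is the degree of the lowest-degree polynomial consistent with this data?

Divided differences on the nodes 2, 4, 9, 11, 12:
  order 0: -4  -8  -18  -22  -24
  order 1: -2  -2  -2  -2
  order 2: 0  0  0
  order 3: 0  0
  order 4: 0
The order-1 divided differences are all -2 (nonzero) and every higher order vanishes, so the data lies on a polynomial of degree exactly 1.

1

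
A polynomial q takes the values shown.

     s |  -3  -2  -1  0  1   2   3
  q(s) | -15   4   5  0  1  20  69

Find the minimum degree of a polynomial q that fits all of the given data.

3

Forward differences of the values at s = -3, -2, -1, 0, 1, 2, 3:
  q  : -15  4  5  0  1  20  69
  Δ  : 19  1  -5  1  19  49
  Δ^2: -18  -6  6  18  30
  Δ^3: 12  12  12  12
  Δ^4: 0  0  0
  Δ^5: 0  0
  Δ^6: 0
The third differences are constant (12) and nonzero, while all higher differences vanish, so the minimal degree is 3.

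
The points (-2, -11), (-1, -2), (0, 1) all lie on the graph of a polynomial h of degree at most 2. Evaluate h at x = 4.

Write h(x) = ax^2 + bx + c. Substituting each data point gives a linear system:
  4a - 2b + c = -11
  a - b + c = -2
  c = 1
Solving the system yields a = -3, b = 0, c = 1.
So h(x) = -3x² + 1.
Then h(4) = -47.

-47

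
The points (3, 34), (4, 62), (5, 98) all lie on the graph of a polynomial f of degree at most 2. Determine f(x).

f(x) = 4x^2 - 2

Using the Lagrange interpolation formula with nodes 3, 4, 5:
  L_0(x) = (x - 4)(x - 5) / 2
  L_1(x) = (x - 3)(x - 5) / -1
  L_2(x) = (x - 3)(x - 4) / 2
Then f(x) = 34·L_0(x) + 62·L_1(x) + 98·L_2(x).
Expanding and collecting terms gives f(x) = 4x^2 - 2.
Check: f(4) = 62. ✓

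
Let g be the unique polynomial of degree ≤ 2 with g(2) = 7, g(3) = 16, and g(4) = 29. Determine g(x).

Write g(x) = ax^2 + bx + c. Substituting each data point gives a linear system:
  4a + 2b + c = 7
  9a + 3b + c = 16
  16a + 4b + c = 29
Solving the system yields a = 2, b = -1, c = 1.
So g(x) = 2x² - x + 1.
Check: g(3) = 16. ✓

g(x) = 2x^2 - x + 1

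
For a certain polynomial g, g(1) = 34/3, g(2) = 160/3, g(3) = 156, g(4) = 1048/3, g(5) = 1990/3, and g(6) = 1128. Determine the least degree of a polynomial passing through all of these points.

3

Forward differences of the values at t = 1, 2, 3, 4, 5, 6:
  g  : 34/3  160/3  156  1048/3  1990/3  1128
  Δ  : 42  308/3  580/3  314  1394/3
  Δ^2: 182/3  272/3  362/3  452/3
  Δ^3: 30  30  30
  Δ^4: 0  0
  Δ^5: 0
The third differences are constant (30) and nonzero, while all higher differences vanish, so the minimal degree is 3.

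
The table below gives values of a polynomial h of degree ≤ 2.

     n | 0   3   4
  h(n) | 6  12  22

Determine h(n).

Using the Lagrange interpolation formula with nodes 0, 3, 4:
  L_0(n) = (n - 3)(n - 4) / 12
  L_1(n) = n(n - 4) / -3
  L_2(n) = n(n - 3) / 4
Then h(n) = 6·L_0(n) + 12·L_1(n) + 22·L_2(n).
Expanding and collecting terms gives h(n) = 2n² - 4n + 6.
Check: h(4) = 22. ✓

h(n) = 2n^2 - 4n + 6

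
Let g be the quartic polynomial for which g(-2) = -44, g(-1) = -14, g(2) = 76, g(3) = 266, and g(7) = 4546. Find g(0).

Using the Lagrange interpolation formula with nodes -2, -1, 2, 3, 7:
  L_0(t) = (t + 1)(t - 2)(t - 3)(t - 7) / 180
  L_1(t) = (t + 2)(t - 2)(t - 3)(t - 7) / -96
  L_2(t) = (t + 2)(t + 1)(t - 3)(t - 7) / 60
  L_3(t) = (t + 2)(t + 1)(t - 2)(t - 7) / -80
  L_4(t) = (t + 2)(t + 1)(t - 2)(t - 3) / 1440
Then g(t) = -44·L_0(t) - 14·L_1(t) + 76·L_2(t) + 266·L_3(t) + 4546·L_4(t).
Expanding and collecting terms gives g(t) = t⁴ + 6t³ + t² + 6t - 4.
Evaluating at t = 0: g(0) = -4.

-4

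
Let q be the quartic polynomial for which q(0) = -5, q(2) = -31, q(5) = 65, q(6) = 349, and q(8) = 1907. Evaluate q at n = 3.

Using the Lagrange interpolation formula with nodes 0, 2, 5, 6, 8:
  L_0(n) = (n - 2)(n - 5)(n - 6)(n - 8) / 480
  L_1(n) = n(n - 5)(n - 6)(n - 8) / -144
  L_2(n) = n(n - 2)(n - 6)(n - 8) / 45
  L_3(n) = n(n - 2)(n - 5)(n - 8) / -48
  L_4(n) = n(n - 2)(n - 5)(n - 6) / 288
Then q(n) = -5·L_0(n) - 31·L_1(n) + 65·L_2(n) + 349·L_3(n) + 1907·L_4(n).
Expanding and collecting terms gives q(n) = n⁴ - 4n³ - 2n² - n - 5.
Evaluating at n = 3: q(3) = -53.

-53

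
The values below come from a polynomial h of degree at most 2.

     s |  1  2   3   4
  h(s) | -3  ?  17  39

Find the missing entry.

3

The 3 known points determine the degree-2 polynomial uniquely.
Write h(s) = as^2 + bs + c. Substituting each data point gives a linear system:
  a + b + c = -3
  9a + 3b + c = 17
  16a + 4b + c = 39
Solving the system yields a = 4, b = -6, c = -1.
So h(s) = 4s^2 - 6s - 1.
Then h(2) = 3.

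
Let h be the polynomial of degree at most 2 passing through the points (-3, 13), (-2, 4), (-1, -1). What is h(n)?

h(n) = 2n^2 + n - 2

Write h(n) = an^2 + bn + c. Substituting each data point gives a linear system:
  9a - 3b + c = 13
  4a - 2b + c = 4
  a - b + c = -1
Solving the system yields a = 2, b = 1, c = -2.
So h(n) = 2n^2 + n - 2.
Check: h(-1) = -1. ✓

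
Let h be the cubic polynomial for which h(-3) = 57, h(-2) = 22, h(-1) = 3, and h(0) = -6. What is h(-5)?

Forward differences of the values at n = -3, -2, -1, 0:
  h  : 57  22  3  -6
  Δ  : -35  -19  -9
  Δ^2: 16  10
  Δ^3: -6
The third differences are constant, confirming degree 3.
Interpolating (Newton forward form) and evaluating at n = -5 gives h(-5) = 199.

199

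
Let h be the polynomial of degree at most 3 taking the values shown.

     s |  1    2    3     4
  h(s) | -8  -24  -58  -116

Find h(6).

-328

Forward differences of the values at s = 1, 2, 3, 4:
  h  : -8  -24  -58  -116
  Δ  : -16  -34  -58
  Δ^2: -18  -24
  Δ^3: -6
The third differences are constant, confirming degree 3.
Interpolating (Newton forward form) and evaluating at s = 6 gives h(6) = -328.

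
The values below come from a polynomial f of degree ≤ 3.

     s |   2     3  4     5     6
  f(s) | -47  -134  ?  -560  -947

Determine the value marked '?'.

On equispaced nodes a degree-3 polynomial has vanishing fourth forward difference, so
  f(2) - 4·f(3) + 6·f(4) - 4·f(5) + f(6) = 0.
Substituting the known values and solving for f(4):
  6·f(4) = -1782
  f(4) = -297.

-297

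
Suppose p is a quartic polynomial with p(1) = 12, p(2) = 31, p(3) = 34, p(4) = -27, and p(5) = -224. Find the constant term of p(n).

1

Write p(n) = an^4 + bn^3 + cn^2 + dn + e. Substituting each data point gives a linear system:
  a + b + c + d + e = 12
  16a + 8b + 4c + 2d + e = 31
  81a + 27b + 9c + 3d + e = 34
  256a + 64b + 16c + 4d + e = -27
  625a + 125b + 25c + 5d + e = -224
Solving the system yields a = -1, b = 2, c = 5, d = 5, e = 1.
So p(n) = -n⁴ + 2n³ + 5n² + 5n + 1.
The constant term is 1.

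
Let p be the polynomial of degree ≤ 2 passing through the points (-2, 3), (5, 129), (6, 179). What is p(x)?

Write p(x) = ax^2 + bx + c. Substituting each data point gives a linear system:
  4a - 2b + c = 3
  25a + 5b + c = 129
  36a + 6b + c = 179
Solving the system yields a = 4, b = 6, c = -1.
So p(x) = 4x² + 6x - 1.
Check: p(-2) = 3. ✓

p(x) = 4x^2 + 6x - 1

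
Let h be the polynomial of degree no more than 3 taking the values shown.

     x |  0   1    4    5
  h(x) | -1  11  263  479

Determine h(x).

h(x) = 3x^3 + 3x^2 + 6x - 1

Using the Lagrange interpolation formula with nodes 0, 1, 4, 5:
  L_0(x) = (x - 1)(x - 4)(x - 5) / -20
  L_1(x) = x(x - 4)(x - 5) / 12
  L_2(x) = x(x - 1)(x - 5) / -12
  L_3(x) = x(x - 1)(x - 4) / 20
Then h(x) = -1·L_0(x) + 11·L_1(x) + 263·L_2(x) + 479·L_3(x).
Expanding and collecting terms gives h(x) = 3x³ + 3x² + 6x - 1.
Check: h(1) = 11. ✓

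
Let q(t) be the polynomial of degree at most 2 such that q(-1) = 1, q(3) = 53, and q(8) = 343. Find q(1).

Using the Lagrange interpolation formula with nodes -1, 3, 8:
  L_0(t) = (t - 3)(t - 8) / 36
  L_1(t) = (t + 1)(t - 8) / -20
  L_2(t) = (t + 1)(t - 3) / 45
Then q(t) = 1·L_0(t) + 53·L_1(t) + 343·L_2(t).
Expanding and collecting terms gives q(t) = 5t² + 3t - 1.
Evaluating at t = 1: q(1) = 7.

7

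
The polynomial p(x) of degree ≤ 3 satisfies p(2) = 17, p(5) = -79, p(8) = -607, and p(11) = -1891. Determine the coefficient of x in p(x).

4

Write p(x) = ax^3 + bx^2 + cx + d. Substituting each data point gives a linear system:
  8a + 4b + 2c + d = 17
  125a + 25b + 5c + d = -79
  512a + 64b + 8c + d = -607
  1331a + 121b + 11c + d = -1891
Solving the system yields a = -2, b = 6, c = 4, d = 1.
So p(x) = -2x³ + 6x² + 4x + 1.
The coefficient of x is 4.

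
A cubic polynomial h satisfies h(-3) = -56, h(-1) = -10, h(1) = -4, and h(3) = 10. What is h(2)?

-1

Using the Lagrange interpolation formula with nodes -3, -1, 1, 3:
  L_0(n) = (n + 1)(n - 1)(n - 3) / -48
  L_1(n) = (n + 3)(n - 1)(n - 3) / 16
  L_2(n) = (n + 3)(n + 1)(n - 3) / -16
  L_3(n) = (n + 3)(n + 1)(n - 1) / 48
Then h(n) = -56·L_0(n) - 10·L_1(n) - 4·L_2(n) + 10·L_3(n).
Expanding and collecting terms gives h(n) = n^3 - 2n^2 + 2n - 5.
Evaluating at n = 2: h(2) = -1.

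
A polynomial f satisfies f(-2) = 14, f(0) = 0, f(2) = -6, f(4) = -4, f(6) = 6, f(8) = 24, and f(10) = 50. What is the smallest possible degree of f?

2

Forward differences of the values at n = -2, 0, 2, 4, 6, 8, 10:
  f  : 14  0  -6  -4  6  24  50
  Δ  : -14  -6  2  10  18  26
  Δ^2: 8  8  8  8  8
  Δ^3: 0  0  0  0
  Δ^4: 0  0  0
  Δ^5: 0  0
  Δ^6: 0
The second differences are constant (8) and nonzero, while all higher differences vanish, so the minimal degree is 2.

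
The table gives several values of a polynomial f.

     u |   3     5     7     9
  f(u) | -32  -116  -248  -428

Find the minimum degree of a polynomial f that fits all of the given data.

2

Forward differences of the values at u = 3, 5, 7, 9:
  f  : -32  -116  -248  -428
  Δ  : -84  -132  -180
  Δ^2: -48  -48
  Δ^3: 0
The second differences are constant (-48) and nonzero, while all higher differences vanish, so the minimal degree is 2.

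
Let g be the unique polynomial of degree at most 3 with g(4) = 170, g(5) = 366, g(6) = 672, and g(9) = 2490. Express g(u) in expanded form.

g(u) = 4u^3 - 5u^2 - 3u + 6

Using the Lagrange interpolation formula with nodes 4, 5, 6, 9:
  L_0(u) = (u - 5)(u - 6)(u - 9) / -10
  L_1(u) = (u - 4)(u - 6)(u - 9) / 4
  L_2(u) = (u - 4)(u - 5)(u - 9) / -6
  L_3(u) = (u - 4)(u - 5)(u - 6) / 60
Then g(u) = 170·L_0(u) + 366·L_1(u) + 672·L_2(u) + 2490·L_3(u).
Expanding and collecting terms gives g(u) = 4u^3 - 5u^2 - 3u + 6.
Check: g(4) = 170. ✓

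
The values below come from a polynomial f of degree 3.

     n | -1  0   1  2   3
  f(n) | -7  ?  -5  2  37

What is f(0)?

-2

The 4 known points determine the degree-3 polynomial uniquely.
Write f(n) = an^3 + bn^2 + cn + d. Substituting each data point gives a linear system:
  -a + b - c + d = -7
  a + b + c + d = -5
  8a + 4b + 2c + d = 2
  27a + 9b + 3c + d = 37
Solving the system yields a = 3, b = -4, c = -2, d = -2.
So f(n) = 3n^3 - 4n^2 - 2n - 2.
Then f(0) = -2.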